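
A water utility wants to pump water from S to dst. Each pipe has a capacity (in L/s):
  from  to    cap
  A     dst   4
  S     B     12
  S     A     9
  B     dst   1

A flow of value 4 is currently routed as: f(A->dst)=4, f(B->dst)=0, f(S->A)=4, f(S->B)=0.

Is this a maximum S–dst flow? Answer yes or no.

Residual path S->B->dst has bottleneck 1 > 0.
Pushing 1 along it raises the flow to 5, so the given flow is not maximum.

No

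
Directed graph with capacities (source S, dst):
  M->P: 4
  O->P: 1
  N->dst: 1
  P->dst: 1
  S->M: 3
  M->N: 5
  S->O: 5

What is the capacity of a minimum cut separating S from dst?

Max flow = 2 (via 2 augmenting paths).
In the residual at optimum, the set reachable from S is {M, N, O, P, S}.
Cut edges: P->dst (cap 1), N->dst (cap 1). Sum = 2.

2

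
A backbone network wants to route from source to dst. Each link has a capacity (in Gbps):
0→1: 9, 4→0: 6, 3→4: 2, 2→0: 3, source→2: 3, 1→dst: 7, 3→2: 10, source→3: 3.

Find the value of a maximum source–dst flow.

Augment source→2→0→1→dst: bottleneck 3. Total 3.
Augment source→3→4→0→1→dst: bottleneck 2. Total 5.
No augmenting path remains in the residual graph.

5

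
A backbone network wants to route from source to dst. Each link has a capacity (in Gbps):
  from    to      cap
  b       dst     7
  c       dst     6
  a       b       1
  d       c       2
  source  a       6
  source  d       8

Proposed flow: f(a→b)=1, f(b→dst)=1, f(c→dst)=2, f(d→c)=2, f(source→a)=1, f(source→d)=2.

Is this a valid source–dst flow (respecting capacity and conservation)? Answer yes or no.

Every edge has 0 ≤ f(e) ≤ cap(e).
At each intermediate node, inflow equals outflow.

Yes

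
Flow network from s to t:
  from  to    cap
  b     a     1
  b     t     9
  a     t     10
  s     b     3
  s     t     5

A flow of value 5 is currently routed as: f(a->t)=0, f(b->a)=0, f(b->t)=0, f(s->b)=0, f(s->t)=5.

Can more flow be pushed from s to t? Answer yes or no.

Yes

Residual path s->b->t has bottleneck 3 > 0.
Pushing 3 along it raises the flow to 8, so the given flow is not maximum.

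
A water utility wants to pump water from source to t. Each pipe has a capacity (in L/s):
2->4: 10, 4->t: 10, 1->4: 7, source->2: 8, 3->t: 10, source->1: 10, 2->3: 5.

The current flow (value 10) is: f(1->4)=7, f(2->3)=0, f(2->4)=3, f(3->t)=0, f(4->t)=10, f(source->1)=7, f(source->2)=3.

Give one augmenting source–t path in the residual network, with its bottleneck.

Residual along source->2->3->t: source->2: 5, 2->3: 5, 3->t: 10.
Bottleneck = min = 5.

source->2->3->t, bottleneck 5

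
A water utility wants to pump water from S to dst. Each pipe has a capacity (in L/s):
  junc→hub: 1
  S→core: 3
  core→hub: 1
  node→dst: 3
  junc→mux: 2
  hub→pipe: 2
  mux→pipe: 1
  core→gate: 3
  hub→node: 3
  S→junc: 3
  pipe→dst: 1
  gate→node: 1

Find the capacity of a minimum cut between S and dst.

4

Max flow = 4 (via 4 augmenting paths).
In the residual at optimum, the set reachable from S is {S, core, gate, junc, mux}.
Cut edges: junc→hub (cap 1), mux→pipe (cap 1), core→hub (cap 1), gate→node (cap 1). Sum = 4.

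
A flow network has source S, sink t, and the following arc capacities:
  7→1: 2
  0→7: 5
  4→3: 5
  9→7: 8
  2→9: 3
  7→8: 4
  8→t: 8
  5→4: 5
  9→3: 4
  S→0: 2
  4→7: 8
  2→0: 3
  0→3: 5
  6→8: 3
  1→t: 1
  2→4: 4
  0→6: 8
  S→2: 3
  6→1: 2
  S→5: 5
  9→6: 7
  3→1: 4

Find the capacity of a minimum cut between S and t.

Max flow = 8 (via 4 augmenting paths).
In the residual at optimum, the set reachable from S is {0, 1, 2, 3, 4, 5, 6, 7, 9, S}.
Cut edges: 6→8 (cap 3), 7→8 (cap 4), 1→t (cap 1). Sum = 8.

8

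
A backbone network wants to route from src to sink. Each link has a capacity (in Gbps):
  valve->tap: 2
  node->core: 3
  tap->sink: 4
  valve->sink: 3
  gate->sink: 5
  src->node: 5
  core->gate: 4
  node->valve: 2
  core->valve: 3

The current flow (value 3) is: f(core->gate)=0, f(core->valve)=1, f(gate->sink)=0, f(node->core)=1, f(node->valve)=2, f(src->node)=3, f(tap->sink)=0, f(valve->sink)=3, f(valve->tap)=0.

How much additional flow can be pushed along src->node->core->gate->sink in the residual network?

2

Residual capacities along the path: src->node: 2, node->core: 2, core->gate: 4, gate->sink: 5.
Minimum is 2.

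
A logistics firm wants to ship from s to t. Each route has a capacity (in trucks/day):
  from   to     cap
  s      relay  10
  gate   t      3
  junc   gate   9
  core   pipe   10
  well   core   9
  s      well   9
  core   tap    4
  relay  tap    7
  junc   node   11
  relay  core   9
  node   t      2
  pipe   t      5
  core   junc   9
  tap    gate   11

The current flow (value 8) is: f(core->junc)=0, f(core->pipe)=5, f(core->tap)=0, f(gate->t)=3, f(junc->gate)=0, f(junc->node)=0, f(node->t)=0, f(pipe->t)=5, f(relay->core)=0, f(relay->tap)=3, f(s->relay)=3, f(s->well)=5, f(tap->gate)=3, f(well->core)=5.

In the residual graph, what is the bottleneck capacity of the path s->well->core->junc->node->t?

Residual capacities along the path: s->well: 4, well->core: 4, core->junc: 9, junc->node: 11, node->t: 2.
Minimum is 2.

2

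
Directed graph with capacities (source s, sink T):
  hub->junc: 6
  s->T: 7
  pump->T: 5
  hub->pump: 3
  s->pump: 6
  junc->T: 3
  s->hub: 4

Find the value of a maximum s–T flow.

15

Augment s->T: bottleneck 7. Total 7.
Augment s->pump->T: bottleneck 5. Total 12.
Augment s->hub->junc->T: bottleneck 3. Total 15.
No augmenting path remains in the residual graph.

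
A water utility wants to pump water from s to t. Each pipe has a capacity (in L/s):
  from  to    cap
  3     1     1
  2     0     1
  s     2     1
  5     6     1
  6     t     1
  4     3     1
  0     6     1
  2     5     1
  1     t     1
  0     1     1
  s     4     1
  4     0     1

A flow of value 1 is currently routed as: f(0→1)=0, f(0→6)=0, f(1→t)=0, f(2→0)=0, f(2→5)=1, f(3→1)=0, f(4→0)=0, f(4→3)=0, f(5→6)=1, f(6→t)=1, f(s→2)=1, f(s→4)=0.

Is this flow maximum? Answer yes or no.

No

Residual path s→4→0→1→t has bottleneck 1 > 0.
Pushing 1 along it raises the flow to 2, so the given flow is not maximum.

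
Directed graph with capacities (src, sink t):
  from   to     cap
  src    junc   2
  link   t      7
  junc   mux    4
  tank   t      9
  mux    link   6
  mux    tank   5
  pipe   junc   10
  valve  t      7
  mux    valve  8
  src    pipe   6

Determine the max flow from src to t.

Augment src->junc->mux->valve->t: bottleneck 2. Total 2.
Augment src->pipe->junc->mux->valve->t: bottleneck 2. Total 4.
No augmenting path remains in the residual graph.

4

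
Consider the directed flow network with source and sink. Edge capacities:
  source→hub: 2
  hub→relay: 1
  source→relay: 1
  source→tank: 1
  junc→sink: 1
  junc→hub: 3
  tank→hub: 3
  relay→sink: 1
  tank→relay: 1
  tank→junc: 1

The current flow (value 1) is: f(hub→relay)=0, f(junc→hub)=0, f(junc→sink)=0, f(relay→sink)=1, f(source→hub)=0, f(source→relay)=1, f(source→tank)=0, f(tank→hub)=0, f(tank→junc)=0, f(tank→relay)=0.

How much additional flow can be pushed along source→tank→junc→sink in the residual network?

Residual capacities along the path: source→tank: 1, tank→junc: 1, junc→sink: 1.
Minimum is 1.

1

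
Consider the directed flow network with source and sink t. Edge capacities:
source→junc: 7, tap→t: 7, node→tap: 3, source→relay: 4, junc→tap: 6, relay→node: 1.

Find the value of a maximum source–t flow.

Augment source→junc→tap→t: bottleneck 6. Total 6.
Augment source→relay→node→tap→t: bottleneck 1. Total 7.
No augmenting path remains in the residual graph.

7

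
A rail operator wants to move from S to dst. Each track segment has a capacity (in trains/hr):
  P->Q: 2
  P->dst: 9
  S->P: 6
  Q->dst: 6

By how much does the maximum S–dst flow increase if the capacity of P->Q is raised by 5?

Original max flow = 6.
Edge P->Q does not cross the min cut (source side {S}), so extra capacity there cannot help.
New max flow = 6. Increase = 0.

0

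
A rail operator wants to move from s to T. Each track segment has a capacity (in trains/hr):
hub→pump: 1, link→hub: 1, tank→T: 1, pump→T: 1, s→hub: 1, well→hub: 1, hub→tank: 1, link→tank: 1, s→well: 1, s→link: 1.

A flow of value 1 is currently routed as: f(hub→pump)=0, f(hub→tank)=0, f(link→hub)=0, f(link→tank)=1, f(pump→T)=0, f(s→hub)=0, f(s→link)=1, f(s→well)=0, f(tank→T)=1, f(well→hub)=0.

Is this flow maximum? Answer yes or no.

Residual path s→hub→pump→T has bottleneck 1 > 0.
Pushing 1 along it raises the flow to 2, so the given flow is not maximum.

No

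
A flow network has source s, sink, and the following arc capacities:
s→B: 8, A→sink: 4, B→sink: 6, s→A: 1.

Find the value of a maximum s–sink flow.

Augment s→A→sink: bottleneck 1. Total 1.
Augment s→B→sink: bottleneck 6. Total 7.
No augmenting path remains in the residual graph.

7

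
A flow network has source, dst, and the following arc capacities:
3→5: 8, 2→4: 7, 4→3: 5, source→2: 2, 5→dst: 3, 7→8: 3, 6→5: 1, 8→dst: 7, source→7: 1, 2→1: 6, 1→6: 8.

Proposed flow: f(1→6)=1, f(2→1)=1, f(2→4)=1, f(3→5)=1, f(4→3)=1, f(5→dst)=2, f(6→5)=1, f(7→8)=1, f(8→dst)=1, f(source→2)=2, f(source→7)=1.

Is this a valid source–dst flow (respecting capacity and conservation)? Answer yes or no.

Every edge has 0 ≤ f(e) ≤ cap(e).
At each intermediate node, inflow equals outflow.

Yes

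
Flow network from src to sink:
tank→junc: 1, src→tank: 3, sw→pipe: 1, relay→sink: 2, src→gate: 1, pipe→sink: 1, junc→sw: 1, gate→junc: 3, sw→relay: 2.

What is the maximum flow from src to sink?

Augment src→gate→junc→sw→relay→sink: bottleneck 1. Total 1.
No augmenting path remains in the residual graph.

1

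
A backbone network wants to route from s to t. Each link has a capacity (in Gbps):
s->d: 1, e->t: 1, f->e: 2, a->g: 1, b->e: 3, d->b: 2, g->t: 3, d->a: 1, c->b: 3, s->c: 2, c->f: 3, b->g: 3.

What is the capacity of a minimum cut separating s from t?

3

Max flow = 3 (via 3 augmenting paths).
In the residual at optimum, the set reachable from s is {s}.
Cut edges: s->c (cap 2), s->d (cap 1). Sum = 3.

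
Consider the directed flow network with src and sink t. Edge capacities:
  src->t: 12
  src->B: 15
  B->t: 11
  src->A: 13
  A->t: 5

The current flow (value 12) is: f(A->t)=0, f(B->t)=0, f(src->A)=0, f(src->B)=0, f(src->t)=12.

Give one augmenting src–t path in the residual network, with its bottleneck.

Residual along src->A->t: src->A: 13, A->t: 5.
Bottleneck = min = 5.

src->A->t, bottleneck 5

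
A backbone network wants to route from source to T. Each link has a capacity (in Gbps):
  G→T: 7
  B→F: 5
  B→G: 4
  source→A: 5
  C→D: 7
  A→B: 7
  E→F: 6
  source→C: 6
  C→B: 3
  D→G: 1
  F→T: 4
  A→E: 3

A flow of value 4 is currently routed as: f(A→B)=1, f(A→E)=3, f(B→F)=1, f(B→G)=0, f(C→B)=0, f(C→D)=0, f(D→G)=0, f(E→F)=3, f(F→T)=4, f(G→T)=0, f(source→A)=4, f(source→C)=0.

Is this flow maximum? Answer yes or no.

No

Residual path source→A→B→G→T has bottleneck 1 > 0.
Pushing 1 along it raises the flow to 5, so the given flow is not maximum.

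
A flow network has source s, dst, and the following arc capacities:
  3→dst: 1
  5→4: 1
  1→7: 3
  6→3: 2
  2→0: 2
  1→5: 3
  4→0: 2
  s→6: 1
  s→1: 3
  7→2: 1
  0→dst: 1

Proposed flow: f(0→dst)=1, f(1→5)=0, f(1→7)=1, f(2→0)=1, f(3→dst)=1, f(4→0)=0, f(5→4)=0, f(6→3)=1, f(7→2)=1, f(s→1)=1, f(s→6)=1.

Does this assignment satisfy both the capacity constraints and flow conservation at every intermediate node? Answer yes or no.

Yes

Every edge has 0 ≤ f(e) ≤ cap(e).
At each intermediate node, inflow equals outflow.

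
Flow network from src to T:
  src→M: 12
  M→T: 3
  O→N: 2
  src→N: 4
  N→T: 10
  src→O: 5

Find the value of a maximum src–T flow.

Augment src→N→T: bottleneck 4. Total 4.
Augment src→M→T: bottleneck 3. Total 7.
Augment src→O→N→T: bottleneck 2. Total 9.
No augmenting path remains in the residual graph.

9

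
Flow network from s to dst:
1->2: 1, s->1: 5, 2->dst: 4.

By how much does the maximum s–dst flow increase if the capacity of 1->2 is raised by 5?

Original max flow = 1.
After raising cap(1->2), augmenting paths through that edge carry 3 more units.
New max flow = 4. Increase = 3.

3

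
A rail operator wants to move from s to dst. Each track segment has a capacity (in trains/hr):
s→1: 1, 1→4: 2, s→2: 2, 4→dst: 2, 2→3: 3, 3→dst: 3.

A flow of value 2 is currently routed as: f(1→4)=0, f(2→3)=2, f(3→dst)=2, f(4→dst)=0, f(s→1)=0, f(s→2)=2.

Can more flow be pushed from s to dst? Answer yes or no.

Residual path s→1→4→dst has bottleneck 1 > 0.
Pushing 1 along it raises the flow to 3, so the given flow is not maximum.

Yes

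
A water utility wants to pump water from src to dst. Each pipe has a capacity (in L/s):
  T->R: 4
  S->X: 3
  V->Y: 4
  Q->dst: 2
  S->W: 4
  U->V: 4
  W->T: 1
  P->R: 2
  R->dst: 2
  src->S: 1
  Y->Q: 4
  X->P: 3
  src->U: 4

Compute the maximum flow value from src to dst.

3

Augment src->S->W->T->R->dst: bottleneck 1. Total 1.
Augment src->U->V->Y->Q->dst: bottleneck 2. Total 3.
No augmenting path remains in the residual graph.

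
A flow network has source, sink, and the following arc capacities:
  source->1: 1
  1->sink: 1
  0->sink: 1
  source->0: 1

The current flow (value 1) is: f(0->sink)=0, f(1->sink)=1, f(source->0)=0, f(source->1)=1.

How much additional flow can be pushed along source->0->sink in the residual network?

1

Residual capacities along the path: source->0: 1, 0->sink: 1.
Minimum is 1.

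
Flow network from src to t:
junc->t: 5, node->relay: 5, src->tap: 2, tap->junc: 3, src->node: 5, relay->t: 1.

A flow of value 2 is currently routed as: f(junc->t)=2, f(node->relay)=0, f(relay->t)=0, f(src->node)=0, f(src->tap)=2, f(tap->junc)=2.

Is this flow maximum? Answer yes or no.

Residual path src->node->relay->t has bottleneck 1 > 0.
Pushing 1 along it raises the flow to 3, so the given flow is not maximum.

No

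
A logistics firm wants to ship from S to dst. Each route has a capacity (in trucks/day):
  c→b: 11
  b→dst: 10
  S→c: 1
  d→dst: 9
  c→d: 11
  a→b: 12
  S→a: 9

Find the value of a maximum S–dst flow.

Augment S→c→d→dst: bottleneck 1. Total 1.
Augment S→a→b→dst: bottleneck 9. Total 10.
No augmenting path remains in the residual graph.

10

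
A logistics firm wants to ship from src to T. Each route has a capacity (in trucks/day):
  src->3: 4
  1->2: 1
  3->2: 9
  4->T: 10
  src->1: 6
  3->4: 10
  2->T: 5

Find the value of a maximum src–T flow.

Augment src->3->4->T: bottleneck 4. Total 4.
Augment src->1->2->T: bottleneck 1. Total 5.
No augmenting path remains in the residual graph.

5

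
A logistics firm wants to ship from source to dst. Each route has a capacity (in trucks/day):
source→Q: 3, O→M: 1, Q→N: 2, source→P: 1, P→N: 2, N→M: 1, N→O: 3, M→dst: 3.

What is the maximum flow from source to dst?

2

Augment source→P→N→M→dst: bottleneck 1. Total 1.
Augment source→Q→N→O→M→dst: bottleneck 1. Total 2.
No augmenting path remains in the residual graph.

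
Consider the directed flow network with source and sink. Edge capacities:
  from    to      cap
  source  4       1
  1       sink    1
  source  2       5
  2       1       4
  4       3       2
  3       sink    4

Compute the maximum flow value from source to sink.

2

Augment source→4→3→sink: bottleneck 1. Total 1.
Augment source→2→1→sink: bottleneck 1. Total 2.
No augmenting path remains in the residual graph.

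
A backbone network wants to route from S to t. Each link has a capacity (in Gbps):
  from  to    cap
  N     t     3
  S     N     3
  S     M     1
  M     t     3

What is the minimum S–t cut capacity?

Max flow = 4 (via 2 augmenting paths).
In the residual at optimum, the set reachable from S is {S}.
Cut edges: S→N (cap 3), S→M (cap 1). Sum = 4.

4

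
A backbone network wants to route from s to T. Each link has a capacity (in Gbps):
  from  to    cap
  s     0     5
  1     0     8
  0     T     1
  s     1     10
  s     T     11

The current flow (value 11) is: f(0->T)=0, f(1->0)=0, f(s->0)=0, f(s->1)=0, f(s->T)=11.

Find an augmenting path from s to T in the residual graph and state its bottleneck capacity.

s->0->T, bottleneck 1

Residual along s->0->T: s->0: 5, 0->T: 1.
Bottleneck = min = 1.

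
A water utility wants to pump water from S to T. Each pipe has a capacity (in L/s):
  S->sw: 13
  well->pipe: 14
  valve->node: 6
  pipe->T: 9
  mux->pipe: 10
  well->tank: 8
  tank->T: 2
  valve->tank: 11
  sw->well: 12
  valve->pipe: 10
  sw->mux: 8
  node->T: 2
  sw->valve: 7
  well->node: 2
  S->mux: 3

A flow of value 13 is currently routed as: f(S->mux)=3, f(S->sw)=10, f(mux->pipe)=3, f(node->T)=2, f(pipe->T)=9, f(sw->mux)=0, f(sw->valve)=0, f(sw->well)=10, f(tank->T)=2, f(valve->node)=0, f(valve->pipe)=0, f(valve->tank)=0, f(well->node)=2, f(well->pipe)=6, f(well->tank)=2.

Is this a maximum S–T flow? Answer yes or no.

Residual reachable from S: {S, mux, node, pipe, sw, tank, valve, well}; T is not reachable.
Saturated cut: pipe->T, node->T, tank->T with total capacity 13 = current flow value. Flow is maximum.

Yes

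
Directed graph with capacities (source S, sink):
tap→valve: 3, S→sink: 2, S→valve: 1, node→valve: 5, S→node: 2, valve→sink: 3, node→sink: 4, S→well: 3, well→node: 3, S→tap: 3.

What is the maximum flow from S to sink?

Augment S→sink: bottleneck 2. Total 2.
Augment S→node→sink: bottleneck 2. Total 4.
Augment S→valve→sink: bottleneck 1. Total 5.
Augment S→well→node→sink: bottleneck 2. Total 7.
Augment S→tap→valve→sink: bottleneck 2. Total 9.
No augmenting path remains in the residual graph.

9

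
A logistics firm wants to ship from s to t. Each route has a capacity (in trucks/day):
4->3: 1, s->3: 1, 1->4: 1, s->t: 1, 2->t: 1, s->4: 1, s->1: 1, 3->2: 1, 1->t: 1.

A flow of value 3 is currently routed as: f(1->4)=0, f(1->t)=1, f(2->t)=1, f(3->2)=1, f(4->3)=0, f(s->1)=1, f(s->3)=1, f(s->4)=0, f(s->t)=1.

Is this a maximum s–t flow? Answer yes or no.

Yes

Residual reachable from s: {3, 4, s}; t is not reachable.
Saturated cut: s->1, s->t, 3->2 with total capacity 3 = current flow value. Flow is maximum.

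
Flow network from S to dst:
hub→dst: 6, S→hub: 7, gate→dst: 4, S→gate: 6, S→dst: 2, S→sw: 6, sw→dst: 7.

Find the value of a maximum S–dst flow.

18

Augment S→dst: bottleneck 2. Total 2.
Augment S→gate→dst: bottleneck 4. Total 6.
Augment S→sw→dst: bottleneck 6. Total 12.
Augment S→hub→dst: bottleneck 6. Total 18.
No augmenting path remains in the residual graph.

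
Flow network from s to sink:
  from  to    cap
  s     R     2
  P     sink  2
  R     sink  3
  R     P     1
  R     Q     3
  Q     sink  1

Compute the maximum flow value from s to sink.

Augment s->R->sink: bottleneck 2. Total 2.
No augmenting path remains in the residual graph.

2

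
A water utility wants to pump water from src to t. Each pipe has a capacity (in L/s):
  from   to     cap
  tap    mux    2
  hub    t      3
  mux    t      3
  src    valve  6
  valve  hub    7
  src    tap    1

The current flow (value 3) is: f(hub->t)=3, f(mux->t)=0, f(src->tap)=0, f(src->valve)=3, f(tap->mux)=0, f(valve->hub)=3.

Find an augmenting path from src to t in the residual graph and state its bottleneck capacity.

Residual along src->tap->mux->t: src->tap: 1, tap->mux: 2, mux->t: 3.
Bottleneck = min = 1.

src->tap->mux->t, bottleneck 1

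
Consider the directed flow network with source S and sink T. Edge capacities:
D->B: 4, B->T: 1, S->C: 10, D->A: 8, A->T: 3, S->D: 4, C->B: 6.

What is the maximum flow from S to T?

4

Augment S->D->A->T: bottleneck 3. Total 3.
Augment S->D->B->T: bottleneck 1. Total 4.
No augmenting path remains in the residual graph.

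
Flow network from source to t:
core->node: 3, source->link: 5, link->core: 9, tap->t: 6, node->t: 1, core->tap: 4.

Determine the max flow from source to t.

5

Augment source->link->core->node->t: bottleneck 1. Total 1.
Augment source->link->core->tap->t: bottleneck 4. Total 5.
No augmenting path remains in the residual graph.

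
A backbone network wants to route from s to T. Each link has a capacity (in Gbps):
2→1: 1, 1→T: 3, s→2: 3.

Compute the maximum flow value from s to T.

1

Augment s→2→1→T: bottleneck 1. Total 1.
No augmenting path remains in the residual graph.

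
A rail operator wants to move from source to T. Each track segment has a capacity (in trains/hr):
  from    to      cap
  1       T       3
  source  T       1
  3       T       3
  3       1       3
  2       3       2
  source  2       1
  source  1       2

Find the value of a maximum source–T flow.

Augment source->T: bottleneck 1. Total 1.
Augment source->1->T: bottleneck 2. Total 3.
Augment source->2->3->T: bottleneck 1. Total 4.
No augmenting path remains in the residual graph.

4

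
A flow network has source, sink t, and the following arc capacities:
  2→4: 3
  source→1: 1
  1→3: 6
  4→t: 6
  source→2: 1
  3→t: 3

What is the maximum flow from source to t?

Augment source→1→3→t: bottleneck 1. Total 1.
Augment source→2→4→t: bottleneck 1. Total 2.
No augmenting path remains in the residual graph.

2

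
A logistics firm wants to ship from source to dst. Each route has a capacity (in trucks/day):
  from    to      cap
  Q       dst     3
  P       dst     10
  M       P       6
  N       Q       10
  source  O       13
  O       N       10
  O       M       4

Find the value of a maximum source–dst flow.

7

Augment source→O→M→P→dst: bottleneck 4. Total 4.
Augment source→O→N→Q→dst: bottleneck 3. Total 7.
No augmenting path remains in the residual graph.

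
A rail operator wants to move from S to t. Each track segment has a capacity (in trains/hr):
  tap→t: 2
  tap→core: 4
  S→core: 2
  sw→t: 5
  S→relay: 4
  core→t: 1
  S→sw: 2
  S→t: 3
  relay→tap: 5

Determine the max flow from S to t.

Augment S→t: bottleneck 3. Total 3.
Augment S→core→t: bottleneck 1. Total 4.
Augment S→sw→t: bottleneck 2. Total 6.
Augment S→relay→tap→t: bottleneck 2. Total 8.
No augmenting path remains in the residual graph.

8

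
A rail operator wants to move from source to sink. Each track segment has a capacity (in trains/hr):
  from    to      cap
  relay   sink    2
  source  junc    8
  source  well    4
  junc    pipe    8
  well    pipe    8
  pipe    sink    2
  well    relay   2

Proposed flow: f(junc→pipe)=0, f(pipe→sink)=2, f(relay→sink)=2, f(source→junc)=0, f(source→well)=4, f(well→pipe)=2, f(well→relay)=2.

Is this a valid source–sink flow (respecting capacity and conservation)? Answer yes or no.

Yes

Every edge has 0 ≤ f(e) ≤ cap(e).
At each intermediate node, inflow equals outflow.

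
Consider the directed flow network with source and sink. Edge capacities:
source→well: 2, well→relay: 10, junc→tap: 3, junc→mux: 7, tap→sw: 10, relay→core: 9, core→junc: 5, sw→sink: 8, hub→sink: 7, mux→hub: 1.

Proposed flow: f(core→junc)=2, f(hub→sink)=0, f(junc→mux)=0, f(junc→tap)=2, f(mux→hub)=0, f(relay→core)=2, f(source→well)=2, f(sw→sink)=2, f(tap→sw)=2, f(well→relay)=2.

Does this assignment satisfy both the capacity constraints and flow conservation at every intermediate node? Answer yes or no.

Yes

Every edge has 0 ≤ f(e) ≤ cap(e).
At each intermediate node, inflow equals outflow.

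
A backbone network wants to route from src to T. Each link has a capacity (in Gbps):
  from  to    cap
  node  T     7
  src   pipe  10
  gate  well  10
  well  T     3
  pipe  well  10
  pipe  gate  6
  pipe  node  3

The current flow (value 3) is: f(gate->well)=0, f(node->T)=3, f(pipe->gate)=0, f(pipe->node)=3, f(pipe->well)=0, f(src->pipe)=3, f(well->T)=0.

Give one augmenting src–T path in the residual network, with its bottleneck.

Residual along src->pipe->well->T: src->pipe: 7, pipe->well: 10, well->T: 3.
Bottleneck = min = 3.

src->pipe->well->T, bottleneck 3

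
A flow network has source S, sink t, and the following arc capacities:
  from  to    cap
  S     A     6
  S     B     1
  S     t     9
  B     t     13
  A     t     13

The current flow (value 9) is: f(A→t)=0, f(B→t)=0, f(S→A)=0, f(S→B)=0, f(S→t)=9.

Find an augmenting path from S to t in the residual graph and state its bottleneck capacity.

S→B→t, bottleneck 1

Residual along S→B→t: S→B: 1, B→t: 13.
Bottleneck = min = 1.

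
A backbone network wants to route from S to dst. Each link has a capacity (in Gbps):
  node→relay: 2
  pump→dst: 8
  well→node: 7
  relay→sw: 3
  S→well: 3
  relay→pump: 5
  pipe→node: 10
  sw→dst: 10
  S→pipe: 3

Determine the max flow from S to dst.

Augment S→pipe→node→relay→sw→dst: bottleneck 2. Total 2.
No augmenting path remains in the residual graph.

2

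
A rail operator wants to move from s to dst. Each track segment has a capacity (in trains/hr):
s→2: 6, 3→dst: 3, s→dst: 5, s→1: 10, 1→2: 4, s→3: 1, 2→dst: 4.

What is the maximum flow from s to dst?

Augment s→dst: bottleneck 5. Total 5.
Augment s→3→dst: bottleneck 1. Total 6.
Augment s→2→dst: bottleneck 4. Total 10.
No augmenting path remains in the residual graph.

10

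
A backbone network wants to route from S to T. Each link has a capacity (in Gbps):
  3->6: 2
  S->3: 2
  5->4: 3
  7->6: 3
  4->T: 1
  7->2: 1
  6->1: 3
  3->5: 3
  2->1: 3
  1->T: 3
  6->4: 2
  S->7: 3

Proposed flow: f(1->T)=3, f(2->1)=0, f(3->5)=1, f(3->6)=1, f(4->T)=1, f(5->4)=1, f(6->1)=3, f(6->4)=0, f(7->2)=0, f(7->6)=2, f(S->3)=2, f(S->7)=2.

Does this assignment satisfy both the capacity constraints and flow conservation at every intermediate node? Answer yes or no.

Yes

Every edge has 0 ≤ f(e) ≤ cap(e).
At each intermediate node, inflow equals outflow.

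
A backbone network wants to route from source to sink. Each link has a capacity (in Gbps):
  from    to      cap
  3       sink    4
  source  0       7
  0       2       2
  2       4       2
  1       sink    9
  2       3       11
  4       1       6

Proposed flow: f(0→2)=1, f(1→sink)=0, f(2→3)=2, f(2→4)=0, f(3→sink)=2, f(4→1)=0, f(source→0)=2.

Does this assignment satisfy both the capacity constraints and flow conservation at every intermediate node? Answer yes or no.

Conservation fails at 0: inflow 2 ≠ outflow 1.

No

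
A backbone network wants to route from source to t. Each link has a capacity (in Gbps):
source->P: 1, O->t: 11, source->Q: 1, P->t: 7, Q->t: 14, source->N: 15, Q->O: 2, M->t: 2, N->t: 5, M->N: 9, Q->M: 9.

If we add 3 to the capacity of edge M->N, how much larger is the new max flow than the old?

Original max flow = 7.
Edge M->N does not cross the min cut (source side {N, source}), so extra capacity there cannot help.
New max flow = 7. Increase = 0.

0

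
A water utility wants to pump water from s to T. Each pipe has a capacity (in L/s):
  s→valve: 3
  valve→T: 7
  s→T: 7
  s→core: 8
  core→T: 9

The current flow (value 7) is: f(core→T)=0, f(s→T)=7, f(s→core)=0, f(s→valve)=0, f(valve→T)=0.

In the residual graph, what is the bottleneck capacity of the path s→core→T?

Residual capacities along the path: s→core: 8, core→T: 9.
Minimum is 8.

8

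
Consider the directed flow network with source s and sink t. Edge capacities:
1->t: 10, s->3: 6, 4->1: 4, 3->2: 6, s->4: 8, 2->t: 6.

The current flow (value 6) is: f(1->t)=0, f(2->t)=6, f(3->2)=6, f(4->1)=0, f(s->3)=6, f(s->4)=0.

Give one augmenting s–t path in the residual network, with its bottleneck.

s->4->1->t, bottleneck 4

Residual along s->4->1->t: s->4: 8, 4->1: 4, 1->t: 10.
Bottleneck = min = 4.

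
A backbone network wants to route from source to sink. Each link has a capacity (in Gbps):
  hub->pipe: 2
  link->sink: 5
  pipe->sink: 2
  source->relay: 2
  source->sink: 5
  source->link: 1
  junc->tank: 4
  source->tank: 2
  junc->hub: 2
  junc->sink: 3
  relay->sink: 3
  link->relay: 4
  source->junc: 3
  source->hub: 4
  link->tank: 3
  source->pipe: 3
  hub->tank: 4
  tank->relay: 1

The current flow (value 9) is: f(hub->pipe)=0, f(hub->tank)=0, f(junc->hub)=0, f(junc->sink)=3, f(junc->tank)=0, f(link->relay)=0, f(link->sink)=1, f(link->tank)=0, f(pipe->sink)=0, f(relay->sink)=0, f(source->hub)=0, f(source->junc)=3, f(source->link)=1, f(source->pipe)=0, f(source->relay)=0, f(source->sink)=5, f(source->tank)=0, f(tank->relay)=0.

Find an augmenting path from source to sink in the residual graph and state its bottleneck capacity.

source->relay->sink, bottleneck 2

Residual along source->relay->sink: source->relay: 2, relay->sink: 3.
Bottleneck = min = 2.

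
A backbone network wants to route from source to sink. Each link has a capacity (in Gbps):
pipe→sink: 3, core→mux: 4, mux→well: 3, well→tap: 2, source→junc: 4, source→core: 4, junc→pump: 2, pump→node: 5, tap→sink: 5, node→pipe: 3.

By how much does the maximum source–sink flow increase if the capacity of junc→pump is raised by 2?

1

Original max flow = 4.
After raising cap(junc→pump), augmenting paths through that edge carry 1 more unit.
New max flow = 5. Increase = 1.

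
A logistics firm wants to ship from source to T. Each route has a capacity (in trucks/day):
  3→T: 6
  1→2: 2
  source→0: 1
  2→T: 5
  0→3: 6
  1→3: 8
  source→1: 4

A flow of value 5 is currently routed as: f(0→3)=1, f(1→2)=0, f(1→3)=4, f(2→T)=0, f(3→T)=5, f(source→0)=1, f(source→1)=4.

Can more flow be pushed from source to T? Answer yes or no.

No

Residual reachable from source: {source}; T is not reachable.
Saturated cut: source→0, source→1 with total capacity 5 = current flow value. Flow is maximum.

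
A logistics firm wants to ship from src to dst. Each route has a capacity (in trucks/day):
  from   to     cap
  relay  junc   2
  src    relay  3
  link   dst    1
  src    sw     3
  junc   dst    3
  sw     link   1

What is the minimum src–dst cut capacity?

3

Max flow = 3 (via 2 augmenting paths).
In the residual at optimum, the set reachable from src is {relay, src, sw}.
Cut edges: sw->link (cap 1), relay->junc (cap 2). Sum = 3.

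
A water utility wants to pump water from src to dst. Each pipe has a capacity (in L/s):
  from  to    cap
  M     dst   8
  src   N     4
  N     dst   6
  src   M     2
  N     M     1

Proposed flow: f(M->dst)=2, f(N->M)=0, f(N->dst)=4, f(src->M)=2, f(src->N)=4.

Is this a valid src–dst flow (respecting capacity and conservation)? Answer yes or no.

Yes

Every edge has 0 ≤ f(e) ≤ cap(e).
At each intermediate node, inflow equals outflow.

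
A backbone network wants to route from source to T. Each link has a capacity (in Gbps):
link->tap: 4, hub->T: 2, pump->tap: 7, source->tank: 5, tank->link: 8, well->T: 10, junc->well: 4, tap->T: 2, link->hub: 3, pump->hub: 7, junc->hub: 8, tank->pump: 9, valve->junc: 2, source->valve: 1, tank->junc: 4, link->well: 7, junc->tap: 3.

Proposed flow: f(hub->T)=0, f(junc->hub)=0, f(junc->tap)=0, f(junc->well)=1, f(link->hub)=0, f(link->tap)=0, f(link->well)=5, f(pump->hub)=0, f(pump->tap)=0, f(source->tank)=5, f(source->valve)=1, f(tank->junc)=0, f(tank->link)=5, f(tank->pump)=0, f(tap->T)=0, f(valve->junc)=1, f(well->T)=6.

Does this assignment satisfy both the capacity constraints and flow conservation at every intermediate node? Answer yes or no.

Yes

Every edge has 0 ≤ f(e) ≤ cap(e).
At each intermediate node, inflow equals outflow.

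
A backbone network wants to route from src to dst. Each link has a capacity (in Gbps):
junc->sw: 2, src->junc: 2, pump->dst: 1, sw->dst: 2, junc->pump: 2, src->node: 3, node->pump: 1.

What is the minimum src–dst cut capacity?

Max flow = 3 (via 2 augmenting paths).
In the residual at optimum, the set reachable from src is {node, src}.
Cut edges: src->junc (cap 2), node->pump (cap 1). Sum = 3.

3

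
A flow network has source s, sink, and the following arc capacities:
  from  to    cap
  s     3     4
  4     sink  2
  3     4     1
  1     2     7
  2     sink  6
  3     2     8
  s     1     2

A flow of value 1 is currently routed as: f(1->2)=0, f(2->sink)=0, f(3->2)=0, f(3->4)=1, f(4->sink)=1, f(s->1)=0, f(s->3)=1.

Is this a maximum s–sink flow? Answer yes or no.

No

Residual path s->3->2->sink has bottleneck 3 > 0.
Pushing 3 along it raises the flow to 4, so the given flow is not maximum.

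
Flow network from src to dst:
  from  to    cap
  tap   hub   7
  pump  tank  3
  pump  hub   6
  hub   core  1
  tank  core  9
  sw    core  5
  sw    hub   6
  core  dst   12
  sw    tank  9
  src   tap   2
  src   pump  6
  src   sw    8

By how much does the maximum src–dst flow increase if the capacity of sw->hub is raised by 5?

0

Original max flow = 12.
Edge sw->hub does not cross the min cut (source side {hub, pump, src, tap}), so extra capacity there cannot help.
New max flow = 12. Increase = 0.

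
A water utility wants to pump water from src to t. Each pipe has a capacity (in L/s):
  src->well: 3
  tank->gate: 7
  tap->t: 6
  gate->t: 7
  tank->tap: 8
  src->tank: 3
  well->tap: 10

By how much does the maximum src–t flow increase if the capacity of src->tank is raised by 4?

Original max flow = 6.
After raising cap(src->tank), augmenting paths through that edge carry 4 more units.
New max flow = 10. Increase = 4.

4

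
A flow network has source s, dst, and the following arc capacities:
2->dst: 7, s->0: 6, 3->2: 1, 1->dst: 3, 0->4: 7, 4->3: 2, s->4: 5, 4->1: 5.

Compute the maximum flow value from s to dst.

4

Augment s->4->1->dst: bottleneck 3. Total 3.
Augment s->4->3->2->dst: bottleneck 1. Total 4.
No augmenting path remains in the residual graph.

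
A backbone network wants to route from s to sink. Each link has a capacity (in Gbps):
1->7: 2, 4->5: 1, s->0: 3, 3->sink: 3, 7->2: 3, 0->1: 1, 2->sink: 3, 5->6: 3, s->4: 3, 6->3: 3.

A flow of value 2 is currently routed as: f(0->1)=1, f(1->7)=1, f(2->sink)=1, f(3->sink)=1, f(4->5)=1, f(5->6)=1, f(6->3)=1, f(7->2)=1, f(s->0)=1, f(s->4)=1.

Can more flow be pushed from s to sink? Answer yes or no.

No

Residual reachable from s: {0, 4, s}; sink is not reachable.
Saturated cut: 0->1, 4->5 with total capacity 2 = current flow value. Flow is maximum.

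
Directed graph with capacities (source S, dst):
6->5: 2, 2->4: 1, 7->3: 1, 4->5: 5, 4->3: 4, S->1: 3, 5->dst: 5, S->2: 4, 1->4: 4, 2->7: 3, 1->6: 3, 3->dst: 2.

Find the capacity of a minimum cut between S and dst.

5

Max flow = 5 (via 4 augmenting paths).
In the residual at optimum, the set reachable from S is {2, 7, S}.
Cut edges: S->1 (cap 3), 2->4 (cap 1), 7->3 (cap 1). Sum = 5.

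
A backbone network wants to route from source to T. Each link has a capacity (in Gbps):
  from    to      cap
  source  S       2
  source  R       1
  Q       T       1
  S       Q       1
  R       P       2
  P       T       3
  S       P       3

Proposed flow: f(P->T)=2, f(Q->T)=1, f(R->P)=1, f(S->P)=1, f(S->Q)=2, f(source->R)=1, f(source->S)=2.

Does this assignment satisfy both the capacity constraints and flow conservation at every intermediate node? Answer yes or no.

No

Capacity violated on S->Q: flow 2 > capacity 1.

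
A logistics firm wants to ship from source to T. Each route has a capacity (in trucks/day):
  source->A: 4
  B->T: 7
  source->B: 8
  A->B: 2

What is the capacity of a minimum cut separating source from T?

Max flow = 7 (via 1 augmenting path).
In the residual at optimum, the set reachable from source is {A, B, source}.
Cut edges: B->T (cap 7). Sum = 7.

7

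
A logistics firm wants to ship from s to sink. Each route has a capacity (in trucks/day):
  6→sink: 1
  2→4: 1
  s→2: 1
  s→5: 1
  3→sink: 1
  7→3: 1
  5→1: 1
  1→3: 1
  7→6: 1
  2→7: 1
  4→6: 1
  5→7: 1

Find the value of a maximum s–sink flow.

2

Augment s→5→1→3→sink: bottleneck 1. Total 1.
Augment s→2→7→6→sink: bottleneck 1. Total 2.
No augmenting path remains in the residual graph.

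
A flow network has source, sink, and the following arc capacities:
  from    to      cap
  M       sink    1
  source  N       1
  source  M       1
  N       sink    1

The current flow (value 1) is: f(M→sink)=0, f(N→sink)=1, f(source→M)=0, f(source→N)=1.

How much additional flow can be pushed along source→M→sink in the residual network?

1

Residual capacities along the path: source→M: 1, M→sink: 1.
Minimum is 1.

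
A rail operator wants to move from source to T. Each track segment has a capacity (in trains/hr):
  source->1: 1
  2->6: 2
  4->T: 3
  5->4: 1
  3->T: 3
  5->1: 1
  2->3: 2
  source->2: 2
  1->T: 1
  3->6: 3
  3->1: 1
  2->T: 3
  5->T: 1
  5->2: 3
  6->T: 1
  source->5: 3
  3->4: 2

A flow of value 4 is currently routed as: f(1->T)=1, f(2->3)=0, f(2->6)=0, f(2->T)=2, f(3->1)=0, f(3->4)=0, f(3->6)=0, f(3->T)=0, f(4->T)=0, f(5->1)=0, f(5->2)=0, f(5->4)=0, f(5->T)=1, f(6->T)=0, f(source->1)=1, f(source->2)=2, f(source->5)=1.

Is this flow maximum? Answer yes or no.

No

Residual path source->5->2->T has bottleneck 1 > 0.
Pushing 1 along it raises the flow to 5, so the given flow is not maximum.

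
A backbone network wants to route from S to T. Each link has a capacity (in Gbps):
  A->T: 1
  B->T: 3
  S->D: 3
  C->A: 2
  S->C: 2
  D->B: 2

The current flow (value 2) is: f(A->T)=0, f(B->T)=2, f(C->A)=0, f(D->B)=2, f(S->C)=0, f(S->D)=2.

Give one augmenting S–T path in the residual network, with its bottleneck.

Residual along S->C->A->T: S->C: 2, C->A: 2, A->T: 1.
Bottleneck = min = 1.

S->C->A->T, bottleneck 1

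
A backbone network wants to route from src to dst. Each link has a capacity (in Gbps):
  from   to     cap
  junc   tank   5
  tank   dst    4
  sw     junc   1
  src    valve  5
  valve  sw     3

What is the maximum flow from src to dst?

1

Augment src→valve→sw→junc→tank→dst: bottleneck 1. Total 1.
No augmenting path remains in the residual graph.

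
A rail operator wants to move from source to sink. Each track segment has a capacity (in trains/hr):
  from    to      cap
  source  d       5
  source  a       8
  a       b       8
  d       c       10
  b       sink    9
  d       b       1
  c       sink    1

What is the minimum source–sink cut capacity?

Max flow = 10 (via 3 augmenting paths).
In the residual at optimum, the set reachable from source is {c, d, source}.
Cut edges: source→a (cap 8), d→b (cap 1), c→sink (cap 1). Sum = 10.

10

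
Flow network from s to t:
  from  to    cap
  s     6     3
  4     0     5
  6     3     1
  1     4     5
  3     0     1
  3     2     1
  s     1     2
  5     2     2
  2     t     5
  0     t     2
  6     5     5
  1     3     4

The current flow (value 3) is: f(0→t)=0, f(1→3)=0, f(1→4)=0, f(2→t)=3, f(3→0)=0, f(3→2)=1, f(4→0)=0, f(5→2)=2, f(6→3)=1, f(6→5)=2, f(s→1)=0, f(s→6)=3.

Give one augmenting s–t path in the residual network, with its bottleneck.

Residual along s→1→3→0→t: s→1: 2, 1→3: 4, 3→0: 1, 0→t: 2.
Bottleneck = min = 1.

s→1→3→0→t, bottleneck 1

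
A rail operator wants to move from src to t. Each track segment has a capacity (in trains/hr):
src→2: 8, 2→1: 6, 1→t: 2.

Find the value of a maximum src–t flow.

Augment src→2→1→t: bottleneck 2. Total 2.
No augmenting path remains in the residual graph.

2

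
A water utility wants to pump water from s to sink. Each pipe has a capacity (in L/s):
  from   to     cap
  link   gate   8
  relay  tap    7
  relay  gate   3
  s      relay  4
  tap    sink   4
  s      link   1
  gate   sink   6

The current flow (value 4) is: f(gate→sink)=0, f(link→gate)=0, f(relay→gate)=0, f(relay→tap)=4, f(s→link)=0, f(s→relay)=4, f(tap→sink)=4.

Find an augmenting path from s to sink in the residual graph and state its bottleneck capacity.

s→link→gate→sink, bottleneck 1

Residual along s→link→gate→sink: s→link: 1, link→gate: 8, gate→sink: 6.
Bottleneck = min = 1.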